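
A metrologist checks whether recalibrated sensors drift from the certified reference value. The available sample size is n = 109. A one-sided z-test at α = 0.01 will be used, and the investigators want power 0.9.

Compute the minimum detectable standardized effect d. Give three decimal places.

Need Φ(δ − 2.326) = 0.9, so δ = 2.326 + 1.282 = 3.608.
δ = d·√n ⇒ d = δ/√n = 3.608/√109 = 0.3456.

d ≈ 0.346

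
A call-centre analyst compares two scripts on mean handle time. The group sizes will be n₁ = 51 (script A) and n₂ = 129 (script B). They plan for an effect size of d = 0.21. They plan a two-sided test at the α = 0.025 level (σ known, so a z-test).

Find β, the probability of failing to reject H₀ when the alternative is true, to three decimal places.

Noncentrality parameter: δ = d / √(1/n₁ + 1/n₂) = 0.21 / √(1/51 + 1/129) = 1.2696
Critical value for a two-sided test at α = 0.025: z_{α/2} = 2.241.
Power = Φ(δ − 2.241) + Φ(−δ − 2.241) = Φ(-0.972) + Φ(-3.511) = 0.1656 + 0.0002 = 0.1658.
Type II error: β = 1 − power = 1 − 0.1658 = 0.8342.

β ≈ 0.834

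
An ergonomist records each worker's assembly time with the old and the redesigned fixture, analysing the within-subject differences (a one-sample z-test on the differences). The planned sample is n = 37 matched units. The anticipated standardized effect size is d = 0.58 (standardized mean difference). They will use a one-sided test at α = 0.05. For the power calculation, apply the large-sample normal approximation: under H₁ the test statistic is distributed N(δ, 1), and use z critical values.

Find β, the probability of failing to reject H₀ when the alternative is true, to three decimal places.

Noncentrality parameter: δ = d·√n = 0.58 × √37 = 3.5280
One-sided α = 0.05 → critical value z_{0.05} = 1.645.
Power = Φ(δ − 1.645) = Φ(1.883) = 0.9702.
Type II error: β = 1 − power = 1 − 0.9702 = 0.0298.

β ≈ 0.030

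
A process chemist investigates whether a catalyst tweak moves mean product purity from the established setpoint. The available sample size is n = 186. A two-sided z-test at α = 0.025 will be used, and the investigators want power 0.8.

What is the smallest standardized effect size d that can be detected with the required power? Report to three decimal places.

d ≈ 0.226

Required noncentrality: δ = z_{0.0125} + z_{0.20} = 2.241 + 0.842 = 3.083.
(The second rejection-region term Φ(−δ − z_{α/2}) is negligible and dropped.)
δ = d·√n ⇒ d = δ/√n = 3.083/√186 = 0.2261.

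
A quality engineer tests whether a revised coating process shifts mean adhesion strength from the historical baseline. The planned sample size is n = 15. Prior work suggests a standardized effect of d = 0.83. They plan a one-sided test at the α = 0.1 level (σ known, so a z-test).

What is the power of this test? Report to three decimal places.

Power ≈ 0.973

Noncentrality parameter: δ = d·√n = 0.83 × √15 = 3.2146
One-sided α = 0.1 → critical value z_{0.1} = 1.282.
Power = P(Z > 1.282 − δ) = Φ(1.933) = 0.9734.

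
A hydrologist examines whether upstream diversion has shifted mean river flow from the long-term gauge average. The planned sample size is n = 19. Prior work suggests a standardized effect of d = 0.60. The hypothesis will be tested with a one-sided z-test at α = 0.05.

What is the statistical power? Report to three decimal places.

Noncentrality parameter: δ = d·√n = 0.60 × √19 = 2.6153
Critical value for a one-sided test at α = 0.05: z_α = 1.645.
Power = Φ(δ − 1.645) = Φ(0.970) = 0.8341.

Power ≈ 0.834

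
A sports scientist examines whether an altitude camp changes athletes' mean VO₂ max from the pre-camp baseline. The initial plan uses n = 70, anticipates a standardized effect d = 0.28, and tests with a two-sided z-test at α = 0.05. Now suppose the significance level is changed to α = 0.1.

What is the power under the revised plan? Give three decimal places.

Power ≈ 0.757

δ = d·√n = 0.28 × √70 = 2.3426 (unchanged). New critical value: z_{0.05} = 1.645.
Revised power = Φ(δ − 1.645) + Φ(−δ − 1.645) = Φ(0.698) + Φ(-3.988) = 0.7573 + 0.0000 = 0.7574.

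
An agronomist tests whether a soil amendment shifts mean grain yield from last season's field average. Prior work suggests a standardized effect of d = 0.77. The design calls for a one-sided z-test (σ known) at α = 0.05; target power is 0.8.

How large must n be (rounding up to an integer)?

Set Φ(δ − 1.645) = 0.8; then δ − 1.645 = Φ⁻¹(0.8) = 0.842, giving δ = 2.486.
δ = d·√n ⇒ n = (δ/d)² = (2.486 / 0.77)² = 10.43.
Round up to the next whole unit.

n = 11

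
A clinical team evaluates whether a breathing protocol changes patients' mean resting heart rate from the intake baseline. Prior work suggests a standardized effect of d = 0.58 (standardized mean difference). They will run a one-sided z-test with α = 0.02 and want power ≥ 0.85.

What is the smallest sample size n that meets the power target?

For power 0.85 need Φ(δ − z_{0.02}) = 0.85, so δ = z_{0.02} + z_{0.15} = 2.054 + 1.036 = 3.090.
δ = d·√n ⇒ n = (δ/d)² = (3.090 / 0.58)² = 28.39.
Round up to the next whole unit.

n = 29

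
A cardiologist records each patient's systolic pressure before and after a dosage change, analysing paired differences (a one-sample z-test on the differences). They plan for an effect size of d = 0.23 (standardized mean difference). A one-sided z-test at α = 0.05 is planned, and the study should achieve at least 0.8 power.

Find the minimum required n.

n = 117

For power 0.8 need Φ(δ − z_{0.05}) = 0.8, so δ = z_{0.05} + z_{0.20} = 1.645 + 0.842 = 2.486.
δ = d·√n ⇒ n = (δ/d)² = (2.486 / 0.23)² = 116.87.
Round up to the next whole unit.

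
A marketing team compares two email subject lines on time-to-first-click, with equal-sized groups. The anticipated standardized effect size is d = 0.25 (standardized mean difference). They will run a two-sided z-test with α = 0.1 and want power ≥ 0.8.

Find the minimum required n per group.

Set Φ(δ − 1.645) = 0.8; then δ − 1.645 = Φ⁻¹(0.8) = 0.842, giving δ = 2.486.
(The Φ(−δ − z_{α/2}) term is vanishingly small for δ > 0 and is dropped in the standard sample-size formula.)
δ = d·√(n/2) ⇒ n = 2(δ/d)² = 2 × (2.486 / 0.25)² = 197.84.
Rounding up, n = 198 per group.

n = 198 per group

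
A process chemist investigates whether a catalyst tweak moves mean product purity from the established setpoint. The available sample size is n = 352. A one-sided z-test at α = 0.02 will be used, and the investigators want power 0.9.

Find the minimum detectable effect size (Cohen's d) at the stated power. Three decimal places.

Required noncentrality: δ = z_{0.02} + z_{0.10} = 2.054 + 1.282 = 3.335.
δ = d·√n ⇒ d = δ/√n = 3.335/√352 = 0.1778.

d ≈ 0.178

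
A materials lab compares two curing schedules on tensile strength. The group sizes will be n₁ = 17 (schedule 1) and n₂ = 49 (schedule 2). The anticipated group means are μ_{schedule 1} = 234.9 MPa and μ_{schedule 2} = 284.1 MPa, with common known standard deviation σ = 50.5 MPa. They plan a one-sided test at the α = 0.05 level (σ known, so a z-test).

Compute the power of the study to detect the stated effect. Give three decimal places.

Power ≈ 0.965

Standardized effect: d = |μ_{schedule 1} − μ_{schedule 2}| / σ = |234.9 − 284.1| / 50.5 = 0.9743
Noncentrality parameter: δ = d / √(1/n₁ + 1/n₂) = 0.9743 / √(1/17 + 1/49) = 3.4612
One-sided α = 0.05 → critical value z_{0.05} = 1.645.
Power = P(Z > 1.645 − δ) = Φ(1.816) = 0.9653.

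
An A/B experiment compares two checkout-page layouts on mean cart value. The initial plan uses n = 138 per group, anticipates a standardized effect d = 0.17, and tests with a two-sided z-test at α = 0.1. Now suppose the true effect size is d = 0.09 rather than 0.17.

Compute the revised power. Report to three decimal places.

Power ≈ 0.193

With d = 0.09: δ = d·√(n/2) = 0.09 × √(138/2) = 0.7476. Critical value z_{0.05} = 1.645.
Revised power = Φ(δ − 1.645) + Φ(−δ − 1.645) = Φ(-0.897) + Φ(-2.392) = 0.1848 + 0.0084 = 0.1932.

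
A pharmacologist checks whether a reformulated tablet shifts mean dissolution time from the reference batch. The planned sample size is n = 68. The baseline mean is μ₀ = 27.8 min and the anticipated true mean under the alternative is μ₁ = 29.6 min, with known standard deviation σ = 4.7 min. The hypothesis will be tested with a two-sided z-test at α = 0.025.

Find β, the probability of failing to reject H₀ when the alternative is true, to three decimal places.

Standardized effect: d = |μ₁ − μ₀| / σ = |29.6 − 27.8| / 4.7 = 0.3830
Noncentrality parameter: δ = d·√n = 0.3830 × √68 = 3.1581
Two-sided α = 0.025 → critical value z_{0.0125} = 2.241.
Power = Φ(δ − 2.241) + Φ(−δ − 2.241) = Φ(0.917) + Φ(-5.400) = 0.8204 + 0.0000 = 0.8204.
Type II error: β = 1 − power = 1 − 0.8204 = 0.1796.

β ≈ 0.180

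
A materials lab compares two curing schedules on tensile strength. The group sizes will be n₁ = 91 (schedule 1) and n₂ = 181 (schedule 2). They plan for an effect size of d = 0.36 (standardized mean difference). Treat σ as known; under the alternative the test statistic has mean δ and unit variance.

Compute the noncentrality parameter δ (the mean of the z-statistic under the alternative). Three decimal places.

δ ≈ 2.801

δ = d / √(1/n₁ + 1/n₂) = 0.36 / √(1/91 + 1/181) = 2.8014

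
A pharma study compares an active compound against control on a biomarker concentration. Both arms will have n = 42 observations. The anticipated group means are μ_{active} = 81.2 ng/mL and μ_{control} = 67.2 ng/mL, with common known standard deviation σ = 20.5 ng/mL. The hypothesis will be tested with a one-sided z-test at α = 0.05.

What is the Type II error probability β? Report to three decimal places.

β ≈ 0.069

Standardized effect: d = |μ_{active} − μ_{control}| / σ = |81.2 − 67.2| / 20.5 = 0.6829
Noncentrality parameter: δ = d·√(n/2) = 0.6829 × √(42/2) = 3.1296
One-sided α = 0.05 → critical value z_{0.05} = 1.645.
Power = Φ(δ − 1.645) = Φ(1.485) = 0.9312.
Type II error: β = 1 − power = 1 − 0.9312 = 0.0688.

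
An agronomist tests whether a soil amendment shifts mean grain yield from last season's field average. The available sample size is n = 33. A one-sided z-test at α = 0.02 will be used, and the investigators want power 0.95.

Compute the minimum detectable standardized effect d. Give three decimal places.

d ≈ 0.644

Need Φ(δ − 2.054) = 0.95, so δ = 2.054 + 1.645 = 3.699.
δ = d·√n ⇒ d = δ/√n = 3.699/√33 = 0.6438.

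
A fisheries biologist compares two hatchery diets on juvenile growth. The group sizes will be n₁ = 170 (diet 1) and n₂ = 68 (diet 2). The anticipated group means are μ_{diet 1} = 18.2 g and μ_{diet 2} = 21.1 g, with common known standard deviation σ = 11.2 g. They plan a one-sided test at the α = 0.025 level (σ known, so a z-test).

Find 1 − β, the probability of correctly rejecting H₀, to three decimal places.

Standardized effect: d = |μ_{diet 1} − μ_{diet 2}| / σ = |18.2 − 21.1| / 11.2 = 0.2589
Noncentrality parameter: λ = d / √(1/n₁ + 1/n₂) = 0.2589 / √(1/170 + 1/68) = 1.8046
Critical value for a one-sided test at α = 0.025: z_α = 1.960.
Power = Φ(λ − 1.960) = Φ(-0.155) = 0.4382.

Power ≈ 0.438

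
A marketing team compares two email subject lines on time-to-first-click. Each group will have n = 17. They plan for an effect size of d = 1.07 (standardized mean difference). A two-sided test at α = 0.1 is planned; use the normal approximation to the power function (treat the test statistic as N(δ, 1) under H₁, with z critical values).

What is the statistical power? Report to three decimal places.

Noncentrality parameter: δ = d·√(n/2) = 1.07 × √(17/2) = 3.1196
Critical value for a two-sided test at α = 0.1: z_{α/2} = 1.645.
Power = Φ(δ − 1.645) + Φ(−δ − 1.645) = Φ(1.475) + Φ(-4.764) = 0.9299 + 0.0000 = 0.9299.

Power ≈ 0.930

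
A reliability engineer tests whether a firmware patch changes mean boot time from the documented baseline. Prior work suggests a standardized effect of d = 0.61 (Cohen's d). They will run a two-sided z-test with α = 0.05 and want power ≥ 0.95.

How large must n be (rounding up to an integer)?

n = 35

Set Φ(δ − 1.960) = 0.95; then δ − 1.960 = Φ⁻¹(0.95) = 1.645, giving δ = 3.605.
(The Φ(−δ − z_{α/2}) term is vanishingly small for δ > 0 and is dropped in the standard sample-size formula.)
δ = d·√n ⇒ n = (δ/d)² = (3.605 / 0.61)² = 34.92.
Round up to the next whole unit.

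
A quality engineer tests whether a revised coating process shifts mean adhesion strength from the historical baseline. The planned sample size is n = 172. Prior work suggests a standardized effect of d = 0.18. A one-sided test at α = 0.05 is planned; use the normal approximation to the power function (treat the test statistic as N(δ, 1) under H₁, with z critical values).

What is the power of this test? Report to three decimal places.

Power ≈ 0.763

Noncentrality parameter: δ = d·√n = 0.18 × √172 = 2.3607
Critical value for a one-sided test at α = 0.05: z_α = 1.645.
Power = Φ(δ − 1.645) = Φ(0.716) = 0.7630.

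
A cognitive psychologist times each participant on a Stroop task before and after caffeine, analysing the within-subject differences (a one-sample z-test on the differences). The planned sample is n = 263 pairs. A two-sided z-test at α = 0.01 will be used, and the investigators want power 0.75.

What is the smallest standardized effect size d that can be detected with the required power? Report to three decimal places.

d ≈ 0.200

Need Φ(δ − 2.576) = 0.75, so δ = 2.576 + 0.674 = 3.250.
(The second rejection-region term Φ(−δ − z_{α/2}) is negligible and dropped.)
δ = d·√n ⇒ d = δ/√n = 3.250/√263 = 0.2004.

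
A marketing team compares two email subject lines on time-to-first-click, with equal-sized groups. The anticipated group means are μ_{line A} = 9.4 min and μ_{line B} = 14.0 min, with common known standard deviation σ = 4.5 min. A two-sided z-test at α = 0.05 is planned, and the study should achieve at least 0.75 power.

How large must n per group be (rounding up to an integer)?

n = 14 per group

Standardized effect: d = |μ_{line A} − μ_{line B}| / σ = |9.4 − 14.0| / 4.5 = 1.0222
Set Φ(δ − 1.960) = 0.75; then δ − 1.960 = Φ⁻¹(0.75) = 0.674, giving δ = 2.634.
(Ignoring the negligible lower-tail rejection probability gives the usual closed-form inversion.)
δ = d·√(n/2) ⇒ n = 2(δ/d)² = 2 × (2.634 / 1.0222)² = 13.28.
Rounding up, n = 14 per group.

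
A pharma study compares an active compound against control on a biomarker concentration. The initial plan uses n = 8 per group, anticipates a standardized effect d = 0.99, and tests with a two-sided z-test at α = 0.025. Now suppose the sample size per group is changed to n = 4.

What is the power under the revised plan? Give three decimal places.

Power ≈ 0.200

With n = 4 per group: δ = d·√(n/2) = 0.99 × √(4/2) = 1.4001. Critical value z_{0.0125} = 2.241.
Revised power = Φ(δ − 2.241) + Φ(−δ − 2.241) = Φ(-0.841) + Φ(-3.641) = 0.2001 + 0.0001 = 0.2002.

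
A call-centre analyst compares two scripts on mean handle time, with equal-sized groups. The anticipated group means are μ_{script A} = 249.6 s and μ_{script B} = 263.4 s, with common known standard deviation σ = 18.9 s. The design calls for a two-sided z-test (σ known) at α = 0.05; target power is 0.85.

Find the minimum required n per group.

Standardized effect: d = |μ_{script A} − μ_{script B}| / σ = |249.6 − 263.4| / 18.9 = 0.7302
Set Φ(δ − 1.960) = 0.85; then δ − 1.960 = Φ⁻¹(0.85) = 1.036, giving δ = 2.996.
(For δ > 0 the lower-tail rejection region contributes negligibly to power, so the one-term inversion is standard.)
δ = d·√(n/2) ⇒ n = 2(δ/d)² = 2 × (2.996 / 0.7302)² = 33.68.
Rounding up, n = 34 per group.

n = 34 per group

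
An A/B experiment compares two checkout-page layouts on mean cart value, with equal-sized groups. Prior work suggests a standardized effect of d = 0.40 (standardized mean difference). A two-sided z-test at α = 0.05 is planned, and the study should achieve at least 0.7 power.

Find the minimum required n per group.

Set Φ(δ − 1.960) = 0.7; then δ − 1.960 = Φ⁻¹(0.7) = 0.524, giving δ = 2.484.
(The Φ(−δ − z_{α/2}) term is vanishingly small for δ > 0 and is dropped in the standard sample-size formula.)
δ = d·√(n/2) ⇒ n = 2(δ/d)² = 2 × (2.484 / 0.40)² = 77.15.
Rounding up, n = 78 per group.

n = 78 per group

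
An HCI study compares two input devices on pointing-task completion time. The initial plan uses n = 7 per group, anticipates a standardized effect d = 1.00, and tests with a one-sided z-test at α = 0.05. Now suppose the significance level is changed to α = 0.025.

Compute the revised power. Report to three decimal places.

Power ≈ 0.464

δ = d·√(n/2) = 1.00 × √(7/2) = 1.8708 (unchanged). New critical value: z_{0.025} = 1.960.
Revised power = Φ(δ − 1.960) = Φ(-0.089) = 0.4645.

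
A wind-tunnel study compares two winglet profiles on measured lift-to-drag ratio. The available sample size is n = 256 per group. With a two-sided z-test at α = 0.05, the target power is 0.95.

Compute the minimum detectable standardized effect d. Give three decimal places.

Need Φ(δ − 1.960) = 0.95, so δ = 1.960 + 1.645 = 3.605.
(Lower-tail contribution to power is negligible for δ > 0.)
δ = d·√(n/2) ⇒ d = δ/√(n/2) = 3.605/√(256/2) = 0.3186.

d ≈ 0.319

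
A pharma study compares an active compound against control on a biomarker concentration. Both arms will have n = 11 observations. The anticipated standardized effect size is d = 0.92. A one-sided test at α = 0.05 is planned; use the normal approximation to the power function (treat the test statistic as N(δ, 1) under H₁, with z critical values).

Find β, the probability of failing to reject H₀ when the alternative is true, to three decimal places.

Noncentrality parameter: δ = d·√(n/2) = 0.92 × √(11/2) = 2.1576
One-sided α = 0.05 → critical value z_{0.05} = 1.645.
Power = P(Z > 1.645 − δ) = Φ(0.513) = 0.6959.
Type II error: β = 1 − power = 1 − 0.6959 = 0.3041.

β ≈ 0.304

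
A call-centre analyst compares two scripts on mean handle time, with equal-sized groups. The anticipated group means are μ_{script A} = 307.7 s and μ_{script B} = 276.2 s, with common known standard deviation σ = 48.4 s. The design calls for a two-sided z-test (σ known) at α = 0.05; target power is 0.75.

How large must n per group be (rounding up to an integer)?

n = 33 per group

Standardized effect: d = |μ_{script A} − μ_{script B}| / σ = |307.7 − 276.2| / 48.4 = 0.6508
For power 0.75 need Φ(δ − z_{0.025}) = 0.75, so δ = z_{0.025} + z_{0.25} = 1.960 + 0.674 = 2.634.
(Ignoring the negligible lower-tail rejection probability gives the usual closed-form inversion.)
δ = d·√(n/2) ⇒ n = 2(δ/d)² = 2 × (2.634 / 0.6508)² = 32.77.
Rounding up, n = 33 per group.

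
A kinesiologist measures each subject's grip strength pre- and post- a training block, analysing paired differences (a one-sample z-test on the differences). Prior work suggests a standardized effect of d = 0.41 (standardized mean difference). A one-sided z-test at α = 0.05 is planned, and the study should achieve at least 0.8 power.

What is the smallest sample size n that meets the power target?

For power 0.8 need Φ(δ − z_{0.05}) = 0.8, so δ = z_{0.05} + z_{0.20} = 1.645 + 0.842 = 2.486.
δ = d·√n ⇒ n = (δ/d)² = (2.486 / 0.41)² = 36.78.
Round up to the next whole unit.

n = 37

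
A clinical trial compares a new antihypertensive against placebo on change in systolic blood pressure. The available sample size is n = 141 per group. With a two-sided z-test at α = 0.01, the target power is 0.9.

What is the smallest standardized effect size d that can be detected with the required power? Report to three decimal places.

d ≈ 0.459

Need Φ(δ − 2.576) = 0.9, so δ = 2.576 + 1.282 = 3.857.
(Lower-tail contribution to power is negligible for δ > 0.)
δ = d·√(n/2) ⇒ d = δ/√(n/2) = 3.857/√(141/2) = 0.4594.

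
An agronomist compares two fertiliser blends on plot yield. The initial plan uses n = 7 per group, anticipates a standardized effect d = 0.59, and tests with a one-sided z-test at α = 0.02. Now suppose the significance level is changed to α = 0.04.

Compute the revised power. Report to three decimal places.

δ = d·√(n/2) = 0.59 × √(7/2) = 1.1038 (unchanged). New critical value: z_{0.04} = 1.751.
Revised power = P(Z > 1.751 − δ) = Φ(-0.647) = 0.2588.

Power ≈ 0.259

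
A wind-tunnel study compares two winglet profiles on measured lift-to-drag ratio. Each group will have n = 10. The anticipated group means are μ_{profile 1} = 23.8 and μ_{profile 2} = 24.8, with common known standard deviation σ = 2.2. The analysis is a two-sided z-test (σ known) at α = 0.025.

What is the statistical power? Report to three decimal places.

Standardized effect: d = |μ_{profile 1} − μ_{profile 2}| / σ = |23.8 − 24.8| / 2.2 = 0.4545
Noncentrality parameter: λ = d·√(n/2) = 0.4545 × √(10/2) = 1.0164
Two-sided α = 0.025 → critical value z_{0.0125} = 2.241.
Power = Φ(λ − 2.241) + Φ(−λ − 2.241) = Φ(-1.225) + Φ(-3.258) = 0.1103 + 0.0006 = 0.1108.

Power ≈ 0.111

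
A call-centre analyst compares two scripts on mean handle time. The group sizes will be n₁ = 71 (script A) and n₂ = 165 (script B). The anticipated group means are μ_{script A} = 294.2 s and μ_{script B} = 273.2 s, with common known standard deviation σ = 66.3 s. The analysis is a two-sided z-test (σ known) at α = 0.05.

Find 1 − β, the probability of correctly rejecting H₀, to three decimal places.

Standardized effect: d = |μ_{script A} − μ_{script B}| / σ = |294.2 − 273.2| / 66.3 = 0.3167
Noncentrality parameter: δ = d / √(1/n₁ + 1/n₂) = 0.3167 / √(1/71 + 1/165) = 2.2316
Critical value for a two-sided test at α = 0.05: z_{α/2} = 1.960.
Power = Φ(δ − 1.960) + Φ(−δ − 1.960) = Φ(0.272) + Φ(-4.192) = 0.6071 + 0.0000 = 0.6071.

Power ≈ 0.607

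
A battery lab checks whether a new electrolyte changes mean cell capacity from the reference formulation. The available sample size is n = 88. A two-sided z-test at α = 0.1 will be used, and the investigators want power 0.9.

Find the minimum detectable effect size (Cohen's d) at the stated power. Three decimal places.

d ≈ 0.312

Need Φ(δ − 1.645) = 0.9, so δ = 1.645 + 1.282 = 2.926.
(Lower-tail contribution to power is negligible for δ > 0.)
δ = d·√n ⇒ d = δ/√n = 2.926/√88 = 0.3120.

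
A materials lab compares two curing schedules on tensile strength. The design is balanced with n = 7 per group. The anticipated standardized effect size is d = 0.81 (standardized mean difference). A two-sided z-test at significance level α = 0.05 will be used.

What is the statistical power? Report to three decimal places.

Noncentrality parameter: δ = d·√(n/2) = 0.81 × √(7/2) = 1.5154
Two-sided α = 0.05 → critical value z_{0.025} = 1.960.
Power = Φ(δ − 1.960) + Φ(−δ − 1.960) = Φ(-0.445) + Φ(-3.475) = 0.3283 + 0.0003 = 0.3286.

Power ≈ 0.329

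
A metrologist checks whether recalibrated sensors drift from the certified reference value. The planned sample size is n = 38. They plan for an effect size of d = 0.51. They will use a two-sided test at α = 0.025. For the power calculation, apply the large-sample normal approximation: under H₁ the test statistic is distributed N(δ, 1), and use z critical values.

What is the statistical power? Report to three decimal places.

Noncentrality parameter: δ = d·√n = 0.51 × √38 = 3.1439
Two-sided α = 0.025 → critical value z_{0.0125} = 2.241.
Power = Φ(δ − 2.241) + Φ(−δ − 2.241) = Φ(0.902) + Φ(-5.385) = 0.8166 + 0.0000 = 0.8166.

Power ≈ 0.817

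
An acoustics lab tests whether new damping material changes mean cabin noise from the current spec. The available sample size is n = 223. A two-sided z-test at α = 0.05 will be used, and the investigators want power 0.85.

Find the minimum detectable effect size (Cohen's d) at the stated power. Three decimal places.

d ≈ 0.201

Need Φ(δ − 1.960) = 0.85, so δ = 1.960 + 1.036 = 2.996.
(The second rejection-region term Φ(−δ − z_{α/2}) is negligible and dropped.)
δ = d·√n ⇒ d = δ/√n = 2.996/√223 = 0.2007.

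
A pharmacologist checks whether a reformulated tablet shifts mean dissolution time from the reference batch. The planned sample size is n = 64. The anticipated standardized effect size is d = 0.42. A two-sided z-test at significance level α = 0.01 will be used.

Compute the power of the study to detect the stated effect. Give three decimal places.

Noncentrality parameter: δ = d·√n = 0.42 × √64 = 3.3600
Critical value for a two-sided test at α = 0.01: z_{α/2} = 2.576.
Power = Φ(δ − 2.576) + Φ(−δ − 2.576) = Φ(0.784) + Φ(-5.936) = 0.7835 + 0.0000 = 0.7835.

Power ≈ 0.784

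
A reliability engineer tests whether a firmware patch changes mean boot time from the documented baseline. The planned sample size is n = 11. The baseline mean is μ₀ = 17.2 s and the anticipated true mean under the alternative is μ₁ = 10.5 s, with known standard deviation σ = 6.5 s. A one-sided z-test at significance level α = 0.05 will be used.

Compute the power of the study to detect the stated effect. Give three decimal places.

Standardized effect: d = |μ₁ − μ₀| / σ = |10.5 − 17.2| / 6.5 = 1.0308
Noncentrality parameter: δ = d·√n = 1.0308 × √11 = 3.4187
One-sided α = 0.05 → critical value z_{0.05} = 1.645.
Power = Φ(δ − 1.645) = Φ(1.774) = 0.9620.

Power ≈ 0.962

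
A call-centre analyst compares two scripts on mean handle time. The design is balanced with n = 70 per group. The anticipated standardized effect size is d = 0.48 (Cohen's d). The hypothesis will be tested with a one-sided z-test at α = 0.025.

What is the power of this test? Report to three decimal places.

Noncentrality parameter: δ = d·√(n/2) = 0.48 × √(70/2) = 2.8397
Critical value for a one-sided test at α = 0.025: z_α = 1.960.
Power = Φ(δ − 1.960) = Φ(0.880) = 0.8105.

Power ≈ 0.811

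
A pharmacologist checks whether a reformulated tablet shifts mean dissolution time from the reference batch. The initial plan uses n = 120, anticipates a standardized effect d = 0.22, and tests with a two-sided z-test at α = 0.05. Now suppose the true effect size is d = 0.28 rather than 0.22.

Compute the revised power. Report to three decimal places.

Power ≈ 0.866

With d = 0.28: δ = d·√n = 0.28 × √120 = 3.0672. Critical value z_{0.025} = 1.960.
Revised power = Φ(δ − 1.960) + Φ(−δ − 1.960) = Φ(1.107) + Φ(-5.027) = 0.8659 + 0.0000 = 0.8659.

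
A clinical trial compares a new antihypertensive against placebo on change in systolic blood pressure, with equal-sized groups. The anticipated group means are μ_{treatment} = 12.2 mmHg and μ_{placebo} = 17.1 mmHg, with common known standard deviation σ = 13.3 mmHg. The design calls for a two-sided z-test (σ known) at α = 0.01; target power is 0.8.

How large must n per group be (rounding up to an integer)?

Standardized effect: d = |μ_{treatment} − μ_{placebo}| / σ = |12.2 − 17.1| / 13.3 = 0.3684
For power 0.8 need Φ(δ − z_{0.005}) = 0.8, so δ = z_{0.005} + z_{0.20} = 2.576 + 0.842 = 3.417.
(Ignoring the negligible lower-tail rejection probability gives the usual closed-form inversion.)
δ = d·√(n/2) ⇒ n = 2(δ/d)² = 2 × (3.417 / 0.3684)² = 172.09.
Round up to the next whole unit.

n = 173 per group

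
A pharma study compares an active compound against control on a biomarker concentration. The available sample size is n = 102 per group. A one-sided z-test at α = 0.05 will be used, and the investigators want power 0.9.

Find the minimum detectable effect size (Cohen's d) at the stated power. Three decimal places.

Need Φ(δ − 1.645) = 0.9, so δ = 1.645 + 1.282 = 2.926.
δ = d·√(n/2) ⇒ d = δ/√(n/2) = 2.926/√(102/2) = 0.4098.

d ≈ 0.410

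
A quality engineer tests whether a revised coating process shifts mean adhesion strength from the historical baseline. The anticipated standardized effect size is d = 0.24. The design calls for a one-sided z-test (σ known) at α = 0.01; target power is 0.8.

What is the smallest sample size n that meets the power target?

n = 175

For power 0.8 need Φ(δ − z_{0.01}) = 0.8, so δ = z_{0.01} + z_{0.20} = 2.326 + 0.842 = 3.168.
δ = d·√n ⇒ n = (δ/d)² = (3.168 / 0.24)² = 174.24.
Rounding up, n = 175.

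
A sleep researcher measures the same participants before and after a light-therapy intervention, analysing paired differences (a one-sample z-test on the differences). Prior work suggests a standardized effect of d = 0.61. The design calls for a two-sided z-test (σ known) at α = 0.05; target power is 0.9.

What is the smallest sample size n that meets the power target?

For power 0.9 need Φ(δ − z_{0.025}) = 0.9, so δ = z_{0.025} + z_{0.10} = 1.960 + 1.282 = 3.242.
(The Φ(−δ − z_{α/2}) term is vanishingly small for δ > 0 and is dropped in the standard sample-size formula.)
δ = d·√n ⇒ n = (δ/d)² = (3.242 / 0.61)² = 28.24.
Rounding up, n = 29.

n = 29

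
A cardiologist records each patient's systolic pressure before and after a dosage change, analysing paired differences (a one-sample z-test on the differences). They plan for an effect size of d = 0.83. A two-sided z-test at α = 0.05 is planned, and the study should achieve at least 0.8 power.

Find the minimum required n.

Set Φ(δ − 1.960) = 0.8; then δ − 1.960 = Φ⁻¹(0.8) = 0.842, giving δ = 2.802.
(Ignoring the negligible lower-tail rejection probability gives the usual closed-form inversion.)
δ = d·√n ⇒ n = (δ/d)² = (2.802 / 0.83)² = 11.39.
Rounding up, n = 12.

n = 12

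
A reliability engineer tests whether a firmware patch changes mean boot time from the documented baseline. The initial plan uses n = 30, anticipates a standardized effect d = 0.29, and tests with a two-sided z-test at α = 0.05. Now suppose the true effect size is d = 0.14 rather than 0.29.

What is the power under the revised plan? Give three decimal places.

With d = 0.14: δ = d·√n = 0.14 × √30 = 0.7668. Critical value z_{0.025} = 1.960.
Revised power = Φ(δ − 1.960) + Φ(−δ − 1.960) = Φ(-1.193) + Φ(-2.727) = 0.1164 + 0.0032 = 0.1196.

Power ≈ 0.120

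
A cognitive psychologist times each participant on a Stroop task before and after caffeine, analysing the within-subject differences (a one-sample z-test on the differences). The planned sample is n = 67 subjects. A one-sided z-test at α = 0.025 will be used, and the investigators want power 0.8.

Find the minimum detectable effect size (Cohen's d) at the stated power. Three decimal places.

Need Φ(δ − 1.960) = 0.8, so δ = 1.960 + 0.842 = 2.802.
δ = d·√n ⇒ d = δ/√n = 2.802/√67 = 0.3423.

d ≈ 0.342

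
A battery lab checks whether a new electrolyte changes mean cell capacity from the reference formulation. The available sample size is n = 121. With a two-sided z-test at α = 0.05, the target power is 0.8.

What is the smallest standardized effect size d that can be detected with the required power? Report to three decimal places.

Need Φ(δ − 1.960) = 0.8, so δ = 1.960 + 0.842 = 2.802.
(Lower-tail contribution to power is negligible for δ > 0.)
δ = d·√n ⇒ d = δ/√n = 2.802/√121 = 0.2547.

d ≈ 0.255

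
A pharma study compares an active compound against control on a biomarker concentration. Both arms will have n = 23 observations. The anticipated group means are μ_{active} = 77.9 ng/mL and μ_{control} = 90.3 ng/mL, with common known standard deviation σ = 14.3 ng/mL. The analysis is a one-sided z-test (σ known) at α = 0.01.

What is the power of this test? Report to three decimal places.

Standardized effect: d = |μ_{active} − μ_{control}| / σ = |77.9 − 90.3| / 14.3 = 0.8671
Noncentrality parameter: δ = d·√(n/2) = 0.8671 × √(23/2) = 2.9406
One-sided α = 0.01 → critical value z_{0.01} = 2.326.
Power = P(Z > 2.326 − δ) = Φ(0.614) = 0.7305.

Power ≈ 0.730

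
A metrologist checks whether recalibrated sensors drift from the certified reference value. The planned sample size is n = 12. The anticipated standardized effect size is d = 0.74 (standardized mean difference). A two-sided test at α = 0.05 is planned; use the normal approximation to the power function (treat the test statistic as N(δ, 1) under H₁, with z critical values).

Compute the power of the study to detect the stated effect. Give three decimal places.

Power ≈ 0.727

Noncentrality parameter: δ = d·√n = 0.74 × √12 = 2.5634
Critical value for a two-sided test at α = 0.05: z_{α/2} = 1.960.
Power = Φ(δ − 1.960) + Φ(−δ − 1.960) = Φ(0.603) + Φ(-4.523) = 0.7269 + 0.0000 = 0.7269.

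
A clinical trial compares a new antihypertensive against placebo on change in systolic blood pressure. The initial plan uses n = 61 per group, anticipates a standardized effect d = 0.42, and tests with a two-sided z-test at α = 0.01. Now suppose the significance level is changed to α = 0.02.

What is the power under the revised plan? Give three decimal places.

Power ≈ 0.497

δ = d·√(n/2) = 0.42 × √(61/2) = 2.3195 (unchanged). New critical value: z_{0.01} = 2.326.
Revised power = Φ(δ − 2.326) + Φ(−δ − 2.326) = Φ(-0.007) + Φ(-4.646) = 0.4973 + 0.0000 = 0.4973.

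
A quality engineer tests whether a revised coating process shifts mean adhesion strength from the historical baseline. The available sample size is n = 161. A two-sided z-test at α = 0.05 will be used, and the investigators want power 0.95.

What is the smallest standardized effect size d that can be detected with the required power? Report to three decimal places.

d ≈ 0.284

Need Φ(δ − 1.960) = 0.95, so δ = 1.960 + 1.645 = 3.605.
(Lower-tail contribution to power is negligible for δ > 0.)
δ = d·√n ⇒ d = δ/√n = 3.605/√161 = 0.2841.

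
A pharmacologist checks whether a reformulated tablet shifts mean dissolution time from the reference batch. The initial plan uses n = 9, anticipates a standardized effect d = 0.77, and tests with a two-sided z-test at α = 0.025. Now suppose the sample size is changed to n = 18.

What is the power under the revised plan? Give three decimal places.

Power ≈ 0.847

With n = 18: δ = d·√n = 0.77 × √18 = 3.2668. Critical value z_{0.0125} = 2.241.
Revised power = Φ(δ − 2.241) + Φ(−δ − 2.241) = Φ(1.025) + Φ(-5.508) = 0.8474 + 0.0000 = 0.8474.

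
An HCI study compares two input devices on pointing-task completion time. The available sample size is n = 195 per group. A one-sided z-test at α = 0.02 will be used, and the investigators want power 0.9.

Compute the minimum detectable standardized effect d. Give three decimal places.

d ≈ 0.338

Need Φ(δ − 2.054) = 0.9, so δ = 2.054 + 1.282 = 3.335.
δ = d·√(n/2) ⇒ d = δ/√(n/2) = 3.335/√(195/2) = 0.3378.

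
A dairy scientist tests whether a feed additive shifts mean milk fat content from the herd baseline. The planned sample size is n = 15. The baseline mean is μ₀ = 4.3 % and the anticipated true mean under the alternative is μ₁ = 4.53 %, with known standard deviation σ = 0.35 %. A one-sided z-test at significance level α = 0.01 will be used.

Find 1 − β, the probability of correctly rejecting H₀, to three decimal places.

Power ≈ 0.587

Standardized effect: d = |μ₁ − μ₀| / σ = |4.53 − 4.3| / 0.35 = 0.6571
Noncentrality parameter: δ = d·√n = 0.6571 × √15 = 2.5451
One-sided α = 0.01 → critical value z_{0.01} = 2.326.
Power = Φ(δ − 2.326) = Φ(0.219) = 0.5866.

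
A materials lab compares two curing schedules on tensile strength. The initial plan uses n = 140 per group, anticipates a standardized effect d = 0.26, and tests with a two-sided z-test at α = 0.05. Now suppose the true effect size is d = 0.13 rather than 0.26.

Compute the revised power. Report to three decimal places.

Power ≈ 0.193

With d = 0.13: δ = d·√(n/2) = 0.13 × √(140/2) = 1.0877. Critical value z_{0.025} = 1.960.
Revised power = Φ(δ − 1.960) + Φ(−δ − 1.960) = Φ(-0.872) + Φ(-3.048) = 0.1915 + 0.0012 = 0.1927.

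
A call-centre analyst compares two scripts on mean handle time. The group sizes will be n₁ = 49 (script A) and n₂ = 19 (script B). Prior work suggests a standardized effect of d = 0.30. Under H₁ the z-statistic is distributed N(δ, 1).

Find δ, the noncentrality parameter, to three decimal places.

δ ≈ 1.110

The noncentrality parameter scales effect size by the design's sample-size factor: δ = d / √(1/n₁ + 1/n₂) = 0.30 / √(1/49 + 1/19) = 1.1100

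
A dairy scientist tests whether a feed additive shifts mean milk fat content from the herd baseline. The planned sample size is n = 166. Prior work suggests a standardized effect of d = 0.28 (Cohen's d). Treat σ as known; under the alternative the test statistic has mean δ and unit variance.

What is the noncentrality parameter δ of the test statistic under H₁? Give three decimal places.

δ ≈ 3.608

δ = d·√n = 0.28 × √166 = 3.6075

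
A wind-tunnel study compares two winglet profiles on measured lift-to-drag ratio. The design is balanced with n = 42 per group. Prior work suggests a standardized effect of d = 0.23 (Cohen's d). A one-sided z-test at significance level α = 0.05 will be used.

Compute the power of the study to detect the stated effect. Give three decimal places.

Noncentrality parameter: δ = d·√(n/2) = 0.23 × √(42/2) = 1.0540
Critical value for a one-sided test at α = 0.05: z_α = 1.645.
Power = P(Z > 1.645 − δ) = Φ(-0.591) = 0.2773.

Power ≈ 0.277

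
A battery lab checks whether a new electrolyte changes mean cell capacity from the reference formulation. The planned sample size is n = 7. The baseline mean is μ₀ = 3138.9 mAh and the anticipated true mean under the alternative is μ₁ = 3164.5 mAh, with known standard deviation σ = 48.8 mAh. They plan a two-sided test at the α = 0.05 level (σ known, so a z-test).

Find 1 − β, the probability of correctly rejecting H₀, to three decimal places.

Power ≈ 0.284

Standardized effect: d = |μ₁ − μ₀| / σ = |3164.5 − 3138.9| / 48.8 = 0.5246
Noncentrality parameter: δ = d·√n = 0.5246 × √7 = 1.3879
Critical value for a two-sided test at α = 0.05: z_{α/2} = 1.960.
Power = Φ(δ − 1.960) + Φ(−δ − 1.960) = Φ(-0.572) + Φ(-3.348) = 0.2837 + 0.0004 = 0.2841.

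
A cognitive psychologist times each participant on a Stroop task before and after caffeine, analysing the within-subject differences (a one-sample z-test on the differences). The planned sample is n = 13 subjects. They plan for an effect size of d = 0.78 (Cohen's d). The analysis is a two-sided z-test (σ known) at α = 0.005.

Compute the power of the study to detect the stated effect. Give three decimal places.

Noncentrality parameter: δ = d·√n = 0.78 × √13 = 2.8123
Critical value for a two-sided test at α = 0.005: z_{α/2} = 2.807.
Power = Φ(δ − 2.807) + Φ(−δ − 2.807) = Φ(0.005) + Φ(-5.619) = 0.5021 + 0.0000 = 0.5021.

Power ≈ 0.502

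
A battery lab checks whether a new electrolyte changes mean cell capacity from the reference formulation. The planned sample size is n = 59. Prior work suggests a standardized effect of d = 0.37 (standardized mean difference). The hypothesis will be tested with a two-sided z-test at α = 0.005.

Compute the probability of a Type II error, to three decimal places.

β ≈ 0.486

Noncentrality parameter: δ = d·√n = 0.37 × √59 = 2.8420
Two-sided α = 0.005 → critical value z_{0.0025} = 2.807.
Power = Φ(δ − 2.807) + Φ(−δ − 2.807) = Φ(0.035) + Φ(-5.649) = 0.5140 + 0.0000 = 0.5140.
Type II error: β = 1 − power = 1 − 0.5140 = 0.4860.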